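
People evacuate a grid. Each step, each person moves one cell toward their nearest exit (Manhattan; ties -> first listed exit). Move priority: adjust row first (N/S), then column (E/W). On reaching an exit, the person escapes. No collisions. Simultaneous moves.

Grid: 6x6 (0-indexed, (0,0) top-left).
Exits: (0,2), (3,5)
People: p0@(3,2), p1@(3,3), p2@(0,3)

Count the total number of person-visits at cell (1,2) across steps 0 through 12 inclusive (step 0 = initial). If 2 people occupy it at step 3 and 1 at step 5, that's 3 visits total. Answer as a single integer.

Answer: 1

Derivation:
Step 0: p0@(3,2) p1@(3,3) p2@(0,3) -> at (1,2): 0 [-], cum=0
Step 1: p0@(2,2) p1@(3,4) p2@ESC -> at (1,2): 0 [-], cum=0
Step 2: p0@(1,2) p1@ESC p2@ESC -> at (1,2): 1 [p0], cum=1
Step 3: p0@ESC p1@ESC p2@ESC -> at (1,2): 0 [-], cum=1
Total visits = 1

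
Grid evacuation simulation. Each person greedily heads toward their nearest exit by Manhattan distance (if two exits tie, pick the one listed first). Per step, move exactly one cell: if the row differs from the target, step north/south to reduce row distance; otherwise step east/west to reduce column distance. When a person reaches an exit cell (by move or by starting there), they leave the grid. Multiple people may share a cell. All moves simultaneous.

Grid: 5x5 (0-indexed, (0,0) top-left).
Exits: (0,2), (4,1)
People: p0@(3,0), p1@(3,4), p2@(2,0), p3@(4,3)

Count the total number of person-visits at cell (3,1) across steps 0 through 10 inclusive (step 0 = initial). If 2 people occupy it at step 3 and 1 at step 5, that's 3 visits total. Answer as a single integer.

Step 0: p0@(3,0) p1@(3,4) p2@(2,0) p3@(4,3) -> at (3,1): 0 [-], cum=0
Step 1: p0@(4,0) p1@(4,4) p2@(3,0) p3@(4,2) -> at (3,1): 0 [-], cum=0
Step 2: p0@ESC p1@(4,3) p2@(4,0) p3@ESC -> at (3,1): 0 [-], cum=0
Step 3: p0@ESC p1@(4,2) p2@ESC p3@ESC -> at (3,1): 0 [-], cum=0
Step 4: p0@ESC p1@ESC p2@ESC p3@ESC -> at (3,1): 0 [-], cum=0
Total visits = 0

Answer: 0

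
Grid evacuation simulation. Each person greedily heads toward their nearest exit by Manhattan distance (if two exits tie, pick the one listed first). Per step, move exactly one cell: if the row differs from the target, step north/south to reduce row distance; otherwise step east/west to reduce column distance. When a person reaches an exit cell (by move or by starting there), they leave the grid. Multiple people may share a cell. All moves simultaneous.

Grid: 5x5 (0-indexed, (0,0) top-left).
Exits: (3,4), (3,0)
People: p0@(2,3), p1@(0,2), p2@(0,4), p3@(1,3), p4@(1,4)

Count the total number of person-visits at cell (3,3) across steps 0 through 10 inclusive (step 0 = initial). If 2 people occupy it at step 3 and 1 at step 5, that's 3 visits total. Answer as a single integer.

Answer: 3

Derivation:
Step 0: p0@(2,3) p1@(0,2) p2@(0,4) p3@(1,3) p4@(1,4) -> at (3,3): 0 [-], cum=0
Step 1: p0@(3,3) p1@(1,2) p2@(1,4) p3@(2,3) p4@(2,4) -> at (3,3): 1 [p0], cum=1
Step 2: p0@ESC p1@(2,2) p2@(2,4) p3@(3,3) p4@ESC -> at (3,3): 1 [p3], cum=2
Step 3: p0@ESC p1@(3,2) p2@ESC p3@ESC p4@ESC -> at (3,3): 0 [-], cum=2
Step 4: p0@ESC p1@(3,3) p2@ESC p3@ESC p4@ESC -> at (3,3): 1 [p1], cum=3
Step 5: p0@ESC p1@ESC p2@ESC p3@ESC p4@ESC -> at (3,3): 0 [-], cum=3
Total visits = 3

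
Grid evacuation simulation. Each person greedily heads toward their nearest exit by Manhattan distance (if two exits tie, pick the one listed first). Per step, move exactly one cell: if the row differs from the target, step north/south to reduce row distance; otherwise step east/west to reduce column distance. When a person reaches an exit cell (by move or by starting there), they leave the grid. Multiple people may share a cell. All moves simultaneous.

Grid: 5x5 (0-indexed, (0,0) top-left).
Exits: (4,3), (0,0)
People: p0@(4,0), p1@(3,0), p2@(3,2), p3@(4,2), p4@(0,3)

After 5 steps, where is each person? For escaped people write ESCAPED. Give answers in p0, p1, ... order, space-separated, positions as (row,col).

Step 1: p0:(4,0)->(4,1) | p1:(3,0)->(2,0) | p2:(3,2)->(4,2) | p3:(4,2)->(4,3)->EXIT | p4:(0,3)->(0,2)
Step 2: p0:(4,1)->(4,2) | p1:(2,0)->(1,0) | p2:(4,2)->(4,3)->EXIT | p3:escaped | p4:(0,2)->(0,1)
Step 3: p0:(4,2)->(4,3)->EXIT | p1:(1,0)->(0,0)->EXIT | p2:escaped | p3:escaped | p4:(0,1)->(0,0)->EXIT

ESCAPED ESCAPED ESCAPED ESCAPED ESCAPED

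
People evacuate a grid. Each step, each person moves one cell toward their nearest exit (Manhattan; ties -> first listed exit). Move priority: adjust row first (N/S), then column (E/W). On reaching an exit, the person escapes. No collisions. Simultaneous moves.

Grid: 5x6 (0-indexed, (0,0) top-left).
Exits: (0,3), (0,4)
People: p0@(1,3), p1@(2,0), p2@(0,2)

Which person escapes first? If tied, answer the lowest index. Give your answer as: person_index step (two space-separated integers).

Step 1: p0:(1,3)->(0,3)->EXIT | p1:(2,0)->(1,0) | p2:(0,2)->(0,3)->EXIT
Step 2: p0:escaped | p1:(1,0)->(0,0) | p2:escaped
Step 3: p0:escaped | p1:(0,0)->(0,1) | p2:escaped
Step 4: p0:escaped | p1:(0,1)->(0,2) | p2:escaped
Step 5: p0:escaped | p1:(0,2)->(0,3)->EXIT | p2:escaped
Exit steps: [1, 5, 1]
First to escape: p0 at step 1

Answer: 0 1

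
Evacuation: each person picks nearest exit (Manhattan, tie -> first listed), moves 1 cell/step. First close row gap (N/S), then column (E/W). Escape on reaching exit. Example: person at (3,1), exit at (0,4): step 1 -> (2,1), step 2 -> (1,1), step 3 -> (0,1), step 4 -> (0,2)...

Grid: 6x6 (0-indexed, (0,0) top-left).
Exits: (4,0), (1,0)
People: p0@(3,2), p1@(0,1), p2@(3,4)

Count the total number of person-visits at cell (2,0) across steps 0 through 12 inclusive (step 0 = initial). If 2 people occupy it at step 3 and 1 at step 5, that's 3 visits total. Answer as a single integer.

Answer: 0

Derivation:
Step 0: p0@(3,2) p1@(0,1) p2@(3,4) -> at (2,0): 0 [-], cum=0
Step 1: p0@(4,2) p1@(1,1) p2@(4,4) -> at (2,0): 0 [-], cum=0
Step 2: p0@(4,1) p1@ESC p2@(4,3) -> at (2,0): 0 [-], cum=0
Step 3: p0@ESC p1@ESC p2@(4,2) -> at (2,0): 0 [-], cum=0
Step 4: p0@ESC p1@ESC p2@(4,1) -> at (2,0): 0 [-], cum=0
Step 5: p0@ESC p1@ESC p2@ESC -> at (2,0): 0 [-], cum=0
Total visits = 0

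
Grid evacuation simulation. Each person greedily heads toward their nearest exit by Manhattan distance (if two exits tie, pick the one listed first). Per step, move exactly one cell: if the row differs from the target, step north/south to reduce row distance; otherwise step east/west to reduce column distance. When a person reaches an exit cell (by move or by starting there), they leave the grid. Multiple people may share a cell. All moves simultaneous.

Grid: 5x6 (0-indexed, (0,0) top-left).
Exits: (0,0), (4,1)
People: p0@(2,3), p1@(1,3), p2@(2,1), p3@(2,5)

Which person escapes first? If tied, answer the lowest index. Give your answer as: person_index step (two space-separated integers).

Step 1: p0:(2,3)->(3,3) | p1:(1,3)->(0,3) | p2:(2,1)->(3,1) | p3:(2,5)->(3,5)
Step 2: p0:(3,3)->(4,3) | p1:(0,3)->(0,2) | p2:(3,1)->(4,1)->EXIT | p3:(3,5)->(4,5)
Step 3: p0:(4,3)->(4,2) | p1:(0,2)->(0,1) | p2:escaped | p3:(4,5)->(4,4)
Step 4: p0:(4,2)->(4,1)->EXIT | p1:(0,1)->(0,0)->EXIT | p2:escaped | p3:(4,4)->(4,3)
Step 5: p0:escaped | p1:escaped | p2:escaped | p3:(4,3)->(4,2)
Step 6: p0:escaped | p1:escaped | p2:escaped | p3:(4,2)->(4,1)->EXIT
Exit steps: [4, 4, 2, 6]
First to escape: p2 at step 2

Answer: 2 2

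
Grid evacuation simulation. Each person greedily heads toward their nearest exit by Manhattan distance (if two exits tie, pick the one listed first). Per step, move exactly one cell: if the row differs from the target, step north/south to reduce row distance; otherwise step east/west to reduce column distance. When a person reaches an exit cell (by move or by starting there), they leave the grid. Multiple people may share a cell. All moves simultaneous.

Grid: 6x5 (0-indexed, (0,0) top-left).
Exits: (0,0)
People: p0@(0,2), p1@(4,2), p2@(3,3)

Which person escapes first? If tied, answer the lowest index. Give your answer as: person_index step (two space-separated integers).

Step 1: p0:(0,2)->(0,1) | p1:(4,2)->(3,2) | p2:(3,3)->(2,3)
Step 2: p0:(0,1)->(0,0)->EXIT | p1:(3,2)->(2,2) | p2:(2,3)->(1,3)
Step 3: p0:escaped | p1:(2,2)->(1,2) | p2:(1,3)->(0,3)
Step 4: p0:escaped | p1:(1,2)->(0,2) | p2:(0,3)->(0,2)
Step 5: p0:escaped | p1:(0,2)->(0,1) | p2:(0,2)->(0,1)
Step 6: p0:escaped | p1:(0,1)->(0,0)->EXIT | p2:(0,1)->(0,0)->EXIT
Exit steps: [2, 6, 6]
First to escape: p0 at step 2

Answer: 0 2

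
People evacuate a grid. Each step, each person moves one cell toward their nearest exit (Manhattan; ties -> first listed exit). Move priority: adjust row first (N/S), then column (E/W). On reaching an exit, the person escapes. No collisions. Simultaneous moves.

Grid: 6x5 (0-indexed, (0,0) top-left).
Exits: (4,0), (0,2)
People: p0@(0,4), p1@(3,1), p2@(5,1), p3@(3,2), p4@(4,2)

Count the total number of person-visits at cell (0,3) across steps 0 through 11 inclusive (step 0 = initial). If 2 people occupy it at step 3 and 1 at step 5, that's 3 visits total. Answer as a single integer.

Step 0: p0@(0,4) p1@(3,1) p2@(5,1) p3@(3,2) p4@(4,2) -> at (0,3): 0 [-], cum=0
Step 1: p0@(0,3) p1@(4,1) p2@(4,1) p3@(4,2) p4@(4,1) -> at (0,3): 1 [p0], cum=1
Step 2: p0@ESC p1@ESC p2@ESC p3@(4,1) p4@ESC -> at (0,3): 0 [-], cum=1
Step 3: p0@ESC p1@ESC p2@ESC p3@ESC p4@ESC -> at (0,3): 0 [-], cum=1
Total visits = 1

Answer: 1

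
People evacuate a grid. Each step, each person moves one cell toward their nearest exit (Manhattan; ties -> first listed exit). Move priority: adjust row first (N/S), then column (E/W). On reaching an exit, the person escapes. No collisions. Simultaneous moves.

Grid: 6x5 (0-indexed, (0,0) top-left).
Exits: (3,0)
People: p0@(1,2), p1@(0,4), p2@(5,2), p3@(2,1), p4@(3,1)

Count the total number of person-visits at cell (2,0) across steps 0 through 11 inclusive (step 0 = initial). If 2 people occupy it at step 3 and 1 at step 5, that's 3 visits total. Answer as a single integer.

Step 0: p0@(1,2) p1@(0,4) p2@(5,2) p3@(2,1) p4@(3,1) -> at (2,0): 0 [-], cum=0
Step 1: p0@(2,2) p1@(1,4) p2@(4,2) p3@(3,1) p4@ESC -> at (2,0): 0 [-], cum=0
Step 2: p0@(3,2) p1@(2,4) p2@(3,2) p3@ESC p4@ESC -> at (2,0): 0 [-], cum=0
Step 3: p0@(3,1) p1@(3,4) p2@(3,1) p3@ESC p4@ESC -> at (2,0): 0 [-], cum=0
Step 4: p0@ESC p1@(3,3) p2@ESC p3@ESC p4@ESC -> at (2,0): 0 [-], cum=0
Step 5: p0@ESC p1@(3,2) p2@ESC p3@ESC p4@ESC -> at (2,0): 0 [-], cum=0
Step 6: p0@ESC p1@(3,1) p2@ESC p3@ESC p4@ESC -> at (2,0): 0 [-], cum=0
Step 7: p0@ESC p1@ESC p2@ESC p3@ESC p4@ESC -> at (2,0): 0 [-], cum=0
Total visits = 0

Answer: 0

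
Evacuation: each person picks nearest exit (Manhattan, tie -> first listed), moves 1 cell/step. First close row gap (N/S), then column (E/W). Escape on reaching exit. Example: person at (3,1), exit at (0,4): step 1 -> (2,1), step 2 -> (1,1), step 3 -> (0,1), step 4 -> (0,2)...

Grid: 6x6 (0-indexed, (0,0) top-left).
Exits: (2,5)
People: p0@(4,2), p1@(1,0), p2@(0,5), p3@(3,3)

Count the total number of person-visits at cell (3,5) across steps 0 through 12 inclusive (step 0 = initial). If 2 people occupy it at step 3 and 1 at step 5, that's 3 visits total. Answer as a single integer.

Answer: 0

Derivation:
Step 0: p0@(4,2) p1@(1,0) p2@(0,5) p3@(3,3) -> at (3,5): 0 [-], cum=0
Step 1: p0@(3,2) p1@(2,0) p2@(1,5) p3@(2,3) -> at (3,5): 0 [-], cum=0
Step 2: p0@(2,2) p1@(2,1) p2@ESC p3@(2,4) -> at (3,5): 0 [-], cum=0
Step 3: p0@(2,3) p1@(2,2) p2@ESC p3@ESC -> at (3,5): 0 [-], cum=0
Step 4: p0@(2,4) p1@(2,3) p2@ESC p3@ESC -> at (3,5): 0 [-], cum=0
Step 5: p0@ESC p1@(2,4) p2@ESC p3@ESC -> at (3,5): 0 [-], cum=0
Step 6: p0@ESC p1@ESC p2@ESC p3@ESC -> at (3,5): 0 [-], cum=0
Total visits = 0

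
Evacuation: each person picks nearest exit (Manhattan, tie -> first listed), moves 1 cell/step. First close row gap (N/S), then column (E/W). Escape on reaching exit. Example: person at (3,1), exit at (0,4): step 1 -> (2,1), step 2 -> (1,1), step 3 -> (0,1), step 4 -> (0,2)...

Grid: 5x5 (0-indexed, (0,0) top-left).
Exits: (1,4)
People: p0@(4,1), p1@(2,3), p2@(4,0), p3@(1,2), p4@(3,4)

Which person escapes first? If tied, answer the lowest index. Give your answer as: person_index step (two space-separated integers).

Answer: 1 2

Derivation:
Step 1: p0:(4,1)->(3,1) | p1:(2,3)->(1,3) | p2:(4,0)->(3,0) | p3:(1,2)->(1,3) | p4:(3,4)->(2,4)
Step 2: p0:(3,1)->(2,1) | p1:(1,3)->(1,4)->EXIT | p2:(3,0)->(2,0) | p3:(1,3)->(1,4)->EXIT | p4:(2,4)->(1,4)->EXIT
Step 3: p0:(2,1)->(1,1) | p1:escaped | p2:(2,0)->(1,0) | p3:escaped | p4:escaped
Step 4: p0:(1,1)->(1,2) | p1:escaped | p2:(1,0)->(1,1) | p3:escaped | p4:escaped
Step 5: p0:(1,2)->(1,3) | p1:escaped | p2:(1,1)->(1,2) | p3:escaped | p4:escaped
Step 6: p0:(1,3)->(1,4)->EXIT | p1:escaped | p2:(1,2)->(1,3) | p3:escaped | p4:escaped
Step 7: p0:escaped | p1:escaped | p2:(1,3)->(1,4)->EXIT | p3:escaped | p4:escaped
Exit steps: [6, 2, 7, 2, 2]
First to escape: p1 at step 2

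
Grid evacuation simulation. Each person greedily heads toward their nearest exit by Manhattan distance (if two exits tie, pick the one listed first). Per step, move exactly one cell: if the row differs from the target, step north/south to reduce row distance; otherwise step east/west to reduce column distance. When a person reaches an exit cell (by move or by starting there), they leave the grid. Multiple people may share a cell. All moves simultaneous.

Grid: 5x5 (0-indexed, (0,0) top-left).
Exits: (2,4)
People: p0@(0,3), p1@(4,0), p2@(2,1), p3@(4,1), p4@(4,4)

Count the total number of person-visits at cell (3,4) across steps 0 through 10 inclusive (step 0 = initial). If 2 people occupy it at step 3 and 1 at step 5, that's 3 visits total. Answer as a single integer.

Answer: 1

Derivation:
Step 0: p0@(0,3) p1@(4,0) p2@(2,1) p3@(4,1) p4@(4,4) -> at (3,4): 0 [-], cum=0
Step 1: p0@(1,3) p1@(3,0) p2@(2,2) p3@(3,1) p4@(3,4) -> at (3,4): 1 [p4], cum=1
Step 2: p0@(2,3) p1@(2,0) p2@(2,3) p3@(2,1) p4@ESC -> at (3,4): 0 [-], cum=1
Step 3: p0@ESC p1@(2,1) p2@ESC p3@(2,2) p4@ESC -> at (3,4): 0 [-], cum=1
Step 4: p0@ESC p1@(2,2) p2@ESC p3@(2,3) p4@ESC -> at (3,4): 0 [-], cum=1
Step 5: p0@ESC p1@(2,3) p2@ESC p3@ESC p4@ESC -> at (3,4): 0 [-], cum=1
Step 6: p0@ESC p1@ESC p2@ESC p3@ESC p4@ESC -> at (3,4): 0 [-], cum=1
Total visits = 1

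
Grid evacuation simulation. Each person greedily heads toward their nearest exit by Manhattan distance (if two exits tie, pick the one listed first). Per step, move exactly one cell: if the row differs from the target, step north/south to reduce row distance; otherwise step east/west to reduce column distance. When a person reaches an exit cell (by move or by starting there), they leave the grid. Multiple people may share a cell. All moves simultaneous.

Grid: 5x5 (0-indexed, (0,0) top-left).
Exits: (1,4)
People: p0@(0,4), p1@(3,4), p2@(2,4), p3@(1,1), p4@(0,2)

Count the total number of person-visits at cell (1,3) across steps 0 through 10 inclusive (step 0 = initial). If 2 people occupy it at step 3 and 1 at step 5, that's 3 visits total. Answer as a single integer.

Answer: 2

Derivation:
Step 0: p0@(0,4) p1@(3,4) p2@(2,4) p3@(1,1) p4@(0,2) -> at (1,3): 0 [-], cum=0
Step 1: p0@ESC p1@(2,4) p2@ESC p3@(1,2) p4@(1,2) -> at (1,3): 0 [-], cum=0
Step 2: p0@ESC p1@ESC p2@ESC p3@(1,3) p4@(1,3) -> at (1,3): 2 [p3,p4], cum=2
Step 3: p0@ESC p1@ESC p2@ESC p3@ESC p4@ESC -> at (1,3): 0 [-], cum=2
Total visits = 2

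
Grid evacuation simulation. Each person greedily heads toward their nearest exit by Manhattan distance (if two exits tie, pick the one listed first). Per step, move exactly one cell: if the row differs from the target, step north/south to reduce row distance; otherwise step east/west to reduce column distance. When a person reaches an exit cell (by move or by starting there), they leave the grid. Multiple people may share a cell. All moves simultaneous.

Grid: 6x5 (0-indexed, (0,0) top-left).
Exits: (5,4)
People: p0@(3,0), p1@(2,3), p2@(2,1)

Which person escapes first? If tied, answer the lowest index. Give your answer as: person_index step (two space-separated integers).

Step 1: p0:(3,0)->(4,0) | p1:(2,3)->(3,3) | p2:(2,1)->(3,1)
Step 2: p0:(4,0)->(5,0) | p1:(3,3)->(4,3) | p2:(3,1)->(4,1)
Step 3: p0:(5,0)->(5,1) | p1:(4,3)->(5,3) | p2:(4,1)->(5,1)
Step 4: p0:(5,1)->(5,2) | p1:(5,3)->(5,4)->EXIT | p2:(5,1)->(5,2)
Step 5: p0:(5,2)->(5,3) | p1:escaped | p2:(5,2)->(5,3)
Step 6: p0:(5,3)->(5,4)->EXIT | p1:escaped | p2:(5,3)->(5,4)->EXIT
Exit steps: [6, 4, 6]
First to escape: p1 at step 4

Answer: 1 4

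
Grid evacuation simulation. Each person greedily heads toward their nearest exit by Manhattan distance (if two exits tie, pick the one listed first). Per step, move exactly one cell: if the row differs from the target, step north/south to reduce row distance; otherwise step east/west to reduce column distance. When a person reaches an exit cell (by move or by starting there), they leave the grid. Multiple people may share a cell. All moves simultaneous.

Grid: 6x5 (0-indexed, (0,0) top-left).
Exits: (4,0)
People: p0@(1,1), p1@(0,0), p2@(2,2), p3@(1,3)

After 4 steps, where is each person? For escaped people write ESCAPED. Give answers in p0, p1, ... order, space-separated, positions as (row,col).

Step 1: p0:(1,1)->(2,1) | p1:(0,0)->(1,0) | p2:(2,2)->(3,2) | p3:(1,3)->(2,3)
Step 2: p0:(2,1)->(3,1) | p1:(1,0)->(2,0) | p2:(3,2)->(4,2) | p3:(2,3)->(3,3)
Step 3: p0:(3,1)->(4,1) | p1:(2,0)->(3,0) | p2:(4,2)->(4,1) | p3:(3,3)->(4,3)
Step 4: p0:(4,1)->(4,0)->EXIT | p1:(3,0)->(4,0)->EXIT | p2:(4,1)->(4,0)->EXIT | p3:(4,3)->(4,2)

ESCAPED ESCAPED ESCAPED (4,2)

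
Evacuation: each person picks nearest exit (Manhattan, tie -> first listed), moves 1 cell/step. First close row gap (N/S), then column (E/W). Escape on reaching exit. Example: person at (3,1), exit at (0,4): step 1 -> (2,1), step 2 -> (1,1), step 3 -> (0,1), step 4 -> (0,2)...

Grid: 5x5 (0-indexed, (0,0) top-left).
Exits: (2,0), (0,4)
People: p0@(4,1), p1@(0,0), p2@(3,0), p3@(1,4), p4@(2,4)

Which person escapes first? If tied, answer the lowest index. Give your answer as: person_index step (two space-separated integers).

Step 1: p0:(4,1)->(3,1) | p1:(0,0)->(1,0) | p2:(3,0)->(2,0)->EXIT | p3:(1,4)->(0,4)->EXIT | p4:(2,4)->(1,4)
Step 2: p0:(3,1)->(2,1) | p1:(1,0)->(2,0)->EXIT | p2:escaped | p3:escaped | p4:(1,4)->(0,4)->EXIT
Step 3: p0:(2,1)->(2,0)->EXIT | p1:escaped | p2:escaped | p3:escaped | p4:escaped
Exit steps: [3, 2, 1, 1, 2]
First to escape: p2 at step 1

Answer: 2 1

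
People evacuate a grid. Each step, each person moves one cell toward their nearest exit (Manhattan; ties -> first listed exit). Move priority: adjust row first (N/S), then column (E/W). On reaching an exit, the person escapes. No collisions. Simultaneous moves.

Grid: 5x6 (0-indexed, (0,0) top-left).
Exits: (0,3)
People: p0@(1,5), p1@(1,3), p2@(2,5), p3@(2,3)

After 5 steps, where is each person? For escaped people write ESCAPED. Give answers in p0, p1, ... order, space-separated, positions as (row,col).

Step 1: p0:(1,5)->(0,5) | p1:(1,3)->(0,3)->EXIT | p2:(2,5)->(1,5) | p3:(2,3)->(1,3)
Step 2: p0:(0,5)->(0,4) | p1:escaped | p2:(1,5)->(0,5) | p3:(1,3)->(0,3)->EXIT
Step 3: p0:(0,4)->(0,3)->EXIT | p1:escaped | p2:(0,5)->(0,4) | p3:escaped
Step 4: p0:escaped | p1:escaped | p2:(0,4)->(0,3)->EXIT | p3:escaped

ESCAPED ESCAPED ESCAPED ESCAPED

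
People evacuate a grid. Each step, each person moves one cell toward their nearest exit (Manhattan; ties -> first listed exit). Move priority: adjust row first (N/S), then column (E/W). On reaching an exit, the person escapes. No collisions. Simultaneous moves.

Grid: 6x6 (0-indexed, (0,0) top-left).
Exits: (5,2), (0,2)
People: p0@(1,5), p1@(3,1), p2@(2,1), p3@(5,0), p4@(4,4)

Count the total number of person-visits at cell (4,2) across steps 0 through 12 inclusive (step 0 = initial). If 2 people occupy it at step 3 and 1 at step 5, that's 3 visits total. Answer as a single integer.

Step 0: p0@(1,5) p1@(3,1) p2@(2,1) p3@(5,0) p4@(4,4) -> at (4,2): 0 [-], cum=0
Step 1: p0@(0,5) p1@(4,1) p2@(1,1) p3@(5,1) p4@(5,4) -> at (4,2): 0 [-], cum=0
Step 2: p0@(0,4) p1@(5,1) p2@(0,1) p3@ESC p4@(5,3) -> at (4,2): 0 [-], cum=0
Step 3: p0@(0,3) p1@ESC p2@ESC p3@ESC p4@ESC -> at (4,2): 0 [-], cum=0
Step 4: p0@ESC p1@ESC p2@ESC p3@ESC p4@ESC -> at (4,2): 0 [-], cum=0
Total visits = 0

Answer: 0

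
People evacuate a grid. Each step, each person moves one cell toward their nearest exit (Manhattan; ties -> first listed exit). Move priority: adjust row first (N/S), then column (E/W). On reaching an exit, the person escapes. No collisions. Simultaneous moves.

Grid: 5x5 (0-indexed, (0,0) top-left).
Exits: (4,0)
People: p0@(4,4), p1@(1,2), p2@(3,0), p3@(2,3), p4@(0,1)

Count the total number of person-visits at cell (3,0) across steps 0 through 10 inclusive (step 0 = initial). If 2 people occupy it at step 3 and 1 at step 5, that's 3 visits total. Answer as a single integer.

Answer: 1

Derivation:
Step 0: p0@(4,4) p1@(1,2) p2@(3,0) p3@(2,3) p4@(0,1) -> at (3,0): 1 [p2], cum=1
Step 1: p0@(4,3) p1@(2,2) p2@ESC p3@(3,3) p4@(1,1) -> at (3,0): 0 [-], cum=1
Step 2: p0@(4,2) p1@(3,2) p2@ESC p3@(4,3) p4@(2,1) -> at (3,0): 0 [-], cum=1
Step 3: p0@(4,1) p1@(4,2) p2@ESC p3@(4,2) p4@(3,1) -> at (3,0): 0 [-], cum=1
Step 4: p0@ESC p1@(4,1) p2@ESC p3@(4,1) p4@(4,1) -> at (3,0): 0 [-], cum=1
Step 5: p0@ESC p1@ESC p2@ESC p3@ESC p4@ESC -> at (3,0): 0 [-], cum=1
Total visits = 1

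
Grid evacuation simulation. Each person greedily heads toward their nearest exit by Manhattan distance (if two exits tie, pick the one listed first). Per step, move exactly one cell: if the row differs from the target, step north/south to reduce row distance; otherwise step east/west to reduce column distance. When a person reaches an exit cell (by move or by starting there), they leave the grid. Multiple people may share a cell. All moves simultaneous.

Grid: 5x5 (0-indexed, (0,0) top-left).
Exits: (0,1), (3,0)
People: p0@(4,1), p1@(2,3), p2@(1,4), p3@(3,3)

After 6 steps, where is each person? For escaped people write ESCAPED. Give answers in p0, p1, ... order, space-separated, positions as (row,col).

Step 1: p0:(4,1)->(3,1) | p1:(2,3)->(1,3) | p2:(1,4)->(0,4) | p3:(3,3)->(3,2)
Step 2: p0:(3,1)->(3,0)->EXIT | p1:(1,3)->(0,3) | p2:(0,4)->(0,3) | p3:(3,2)->(3,1)
Step 3: p0:escaped | p1:(0,3)->(0,2) | p2:(0,3)->(0,2) | p3:(3,1)->(3,0)->EXIT
Step 4: p0:escaped | p1:(0,2)->(0,1)->EXIT | p2:(0,2)->(0,1)->EXIT | p3:escaped

ESCAPED ESCAPED ESCAPED ESCAPED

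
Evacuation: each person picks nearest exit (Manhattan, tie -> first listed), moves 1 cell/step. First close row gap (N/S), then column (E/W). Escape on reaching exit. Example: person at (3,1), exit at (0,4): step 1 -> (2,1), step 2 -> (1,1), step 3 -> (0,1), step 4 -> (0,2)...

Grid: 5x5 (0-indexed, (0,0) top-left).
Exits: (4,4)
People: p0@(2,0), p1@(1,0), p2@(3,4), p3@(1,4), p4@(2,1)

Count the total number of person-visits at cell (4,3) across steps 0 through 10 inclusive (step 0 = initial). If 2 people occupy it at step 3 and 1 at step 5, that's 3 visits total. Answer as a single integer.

Answer: 3

Derivation:
Step 0: p0@(2,0) p1@(1,0) p2@(3,4) p3@(1,4) p4@(2,1) -> at (4,3): 0 [-], cum=0
Step 1: p0@(3,0) p1@(2,0) p2@ESC p3@(2,4) p4@(3,1) -> at (4,3): 0 [-], cum=0
Step 2: p0@(4,0) p1@(3,0) p2@ESC p3@(3,4) p4@(4,1) -> at (4,3): 0 [-], cum=0
Step 3: p0@(4,1) p1@(4,0) p2@ESC p3@ESC p4@(4,2) -> at (4,3): 0 [-], cum=0
Step 4: p0@(4,2) p1@(4,1) p2@ESC p3@ESC p4@(4,3) -> at (4,3): 1 [p4], cum=1
Step 5: p0@(4,3) p1@(4,2) p2@ESC p3@ESC p4@ESC -> at (4,3): 1 [p0], cum=2
Step 6: p0@ESC p1@(4,3) p2@ESC p3@ESC p4@ESC -> at (4,3): 1 [p1], cum=3
Step 7: p0@ESC p1@ESC p2@ESC p3@ESC p4@ESC -> at (4,3): 0 [-], cum=3
Total visits = 3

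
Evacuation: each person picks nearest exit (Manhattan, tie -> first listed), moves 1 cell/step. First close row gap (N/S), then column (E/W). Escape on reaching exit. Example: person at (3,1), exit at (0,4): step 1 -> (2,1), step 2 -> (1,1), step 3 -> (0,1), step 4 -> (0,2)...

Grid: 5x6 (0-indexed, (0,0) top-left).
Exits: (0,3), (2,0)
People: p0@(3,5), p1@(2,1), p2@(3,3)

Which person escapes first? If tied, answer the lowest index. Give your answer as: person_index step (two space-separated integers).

Answer: 1 1

Derivation:
Step 1: p0:(3,5)->(2,5) | p1:(2,1)->(2,0)->EXIT | p2:(3,3)->(2,3)
Step 2: p0:(2,5)->(1,5) | p1:escaped | p2:(2,3)->(1,3)
Step 3: p0:(1,5)->(0,5) | p1:escaped | p2:(1,3)->(0,3)->EXIT
Step 4: p0:(0,5)->(0,4) | p1:escaped | p2:escaped
Step 5: p0:(0,4)->(0,3)->EXIT | p1:escaped | p2:escaped
Exit steps: [5, 1, 3]
First to escape: p1 at step 1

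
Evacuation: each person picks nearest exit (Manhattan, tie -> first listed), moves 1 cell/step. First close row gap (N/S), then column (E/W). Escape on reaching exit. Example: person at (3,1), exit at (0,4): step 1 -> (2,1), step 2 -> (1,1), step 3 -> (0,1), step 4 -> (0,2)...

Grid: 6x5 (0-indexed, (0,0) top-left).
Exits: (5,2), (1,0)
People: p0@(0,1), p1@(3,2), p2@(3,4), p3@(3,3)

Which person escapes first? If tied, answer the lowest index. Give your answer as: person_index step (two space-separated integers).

Step 1: p0:(0,1)->(1,1) | p1:(3,2)->(4,2) | p2:(3,4)->(4,4) | p3:(3,3)->(4,3)
Step 2: p0:(1,1)->(1,0)->EXIT | p1:(4,2)->(5,2)->EXIT | p2:(4,4)->(5,4) | p3:(4,3)->(5,3)
Step 3: p0:escaped | p1:escaped | p2:(5,4)->(5,3) | p3:(5,3)->(5,2)->EXIT
Step 4: p0:escaped | p1:escaped | p2:(5,3)->(5,2)->EXIT | p3:escaped
Exit steps: [2, 2, 4, 3]
First to escape: p0 at step 2

Answer: 0 2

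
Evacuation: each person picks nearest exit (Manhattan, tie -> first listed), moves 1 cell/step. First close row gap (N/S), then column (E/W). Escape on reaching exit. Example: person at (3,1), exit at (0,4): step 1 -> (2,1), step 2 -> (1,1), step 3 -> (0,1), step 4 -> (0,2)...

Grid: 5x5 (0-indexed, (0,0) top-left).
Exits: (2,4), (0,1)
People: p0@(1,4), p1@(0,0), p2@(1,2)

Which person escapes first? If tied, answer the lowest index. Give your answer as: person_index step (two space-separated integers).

Step 1: p0:(1,4)->(2,4)->EXIT | p1:(0,0)->(0,1)->EXIT | p2:(1,2)->(0,2)
Step 2: p0:escaped | p1:escaped | p2:(0,2)->(0,1)->EXIT
Exit steps: [1, 1, 2]
First to escape: p0 at step 1

Answer: 0 1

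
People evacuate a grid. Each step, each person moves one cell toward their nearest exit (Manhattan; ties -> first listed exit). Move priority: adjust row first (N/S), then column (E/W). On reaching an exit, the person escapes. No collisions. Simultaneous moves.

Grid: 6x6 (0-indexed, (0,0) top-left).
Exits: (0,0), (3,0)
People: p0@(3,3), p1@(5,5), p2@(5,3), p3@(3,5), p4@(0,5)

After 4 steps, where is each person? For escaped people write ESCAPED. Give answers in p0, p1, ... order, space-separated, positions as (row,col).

Step 1: p0:(3,3)->(3,2) | p1:(5,5)->(4,5) | p2:(5,3)->(4,3) | p3:(3,5)->(3,4) | p4:(0,5)->(0,4)
Step 2: p0:(3,2)->(3,1) | p1:(4,5)->(3,5) | p2:(4,3)->(3,3) | p3:(3,4)->(3,3) | p4:(0,4)->(0,3)
Step 3: p0:(3,1)->(3,0)->EXIT | p1:(3,5)->(3,4) | p2:(3,3)->(3,2) | p3:(3,3)->(3,2) | p4:(0,3)->(0,2)
Step 4: p0:escaped | p1:(3,4)->(3,3) | p2:(3,2)->(3,1) | p3:(3,2)->(3,1) | p4:(0,2)->(0,1)

ESCAPED (3,3) (3,1) (3,1) (0,1)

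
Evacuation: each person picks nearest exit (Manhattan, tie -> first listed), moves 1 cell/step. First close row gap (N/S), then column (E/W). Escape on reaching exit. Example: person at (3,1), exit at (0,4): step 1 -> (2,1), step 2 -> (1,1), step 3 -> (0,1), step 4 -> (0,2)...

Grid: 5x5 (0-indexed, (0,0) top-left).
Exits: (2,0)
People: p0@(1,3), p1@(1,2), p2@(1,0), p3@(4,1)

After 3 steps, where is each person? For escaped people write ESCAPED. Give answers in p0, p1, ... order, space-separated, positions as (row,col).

Step 1: p0:(1,3)->(2,3) | p1:(1,2)->(2,2) | p2:(1,0)->(2,0)->EXIT | p3:(4,1)->(3,1)
Step 2: p0:(2,3)->(2,2) | p1:(2,2)->(2,1) | p2:escaped | p3:(3,1)->(2,1)
Step 3: p0:(2,2)->(2,1) | p1:(2,1)->(2,0)->EXIT | p2:escaped | p3:(2,1)->(2,0)->EXIT

(2,1) ESCAPED ESCAPED ESCAPED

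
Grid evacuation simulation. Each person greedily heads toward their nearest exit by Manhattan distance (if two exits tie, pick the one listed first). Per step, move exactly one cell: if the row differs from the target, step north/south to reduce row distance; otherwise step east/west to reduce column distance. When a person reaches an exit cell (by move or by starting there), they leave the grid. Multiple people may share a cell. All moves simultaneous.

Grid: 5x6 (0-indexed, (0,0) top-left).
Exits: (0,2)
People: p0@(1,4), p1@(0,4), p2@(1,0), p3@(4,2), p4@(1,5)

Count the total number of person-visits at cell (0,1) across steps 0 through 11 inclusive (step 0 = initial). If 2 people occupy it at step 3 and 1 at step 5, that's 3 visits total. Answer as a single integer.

Step 0: p0@(1,4) p1@(0,4) p2@(1,0) p3@(4,2) p4@(1,5) -> at (0,1): 0 [-], cum=0
Step 1: p0@(0,4) p1@(0,3) p2@(0,0) p3@(3,2) p4@(0,5) -> at (0,1): 0 [-], cum=0
Step 2: p0@(0,3) p1@ESC p2@(0,1) p3@(2,2) p4@(0,4) -> at (0,1): 1 [p2], cum=1
Step 3: p0@ESC p1@ESC p2@ESC p3@(1,2) p4@(0,3) -> at (0,1): 0 [-], cum=1
Step 4: p0@ESC p1@ESC p2@ESC p3@ESC p4@ESC -> at (0,1): 0 [-], cum=1
Total visits = 1

Answer: 1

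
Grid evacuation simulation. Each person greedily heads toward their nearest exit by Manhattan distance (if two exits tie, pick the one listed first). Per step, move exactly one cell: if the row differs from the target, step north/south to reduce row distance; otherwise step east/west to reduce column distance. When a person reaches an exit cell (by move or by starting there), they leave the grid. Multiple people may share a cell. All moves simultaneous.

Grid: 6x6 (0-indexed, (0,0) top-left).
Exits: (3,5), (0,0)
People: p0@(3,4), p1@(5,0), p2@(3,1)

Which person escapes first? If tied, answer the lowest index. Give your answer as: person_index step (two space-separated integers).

Step 1: p0:(3,4)->(3,5)->EXIT | p1:(5,0)->(4,0) | p2:(3,1)->(3,2)
Step 2: p0:escaped | p1:(4,0)->(3,0) | p2:(3,2)->(3,3)
Step 3: p0:escaped | p1:(3,0)->(2,0) | p2:(3,3)->(3,4)
Step 4: p0:escaped | p1:(2,0)->(1,0) | p2:(3,4)->(3,5)->EXIT
Step 5: p0:escaped | p1:(1,0)->(0,0)->EXIT | p2:escaped
Exit steps: [1, 5, 4]
First to escape: p0 at step 1

Answer: 0 1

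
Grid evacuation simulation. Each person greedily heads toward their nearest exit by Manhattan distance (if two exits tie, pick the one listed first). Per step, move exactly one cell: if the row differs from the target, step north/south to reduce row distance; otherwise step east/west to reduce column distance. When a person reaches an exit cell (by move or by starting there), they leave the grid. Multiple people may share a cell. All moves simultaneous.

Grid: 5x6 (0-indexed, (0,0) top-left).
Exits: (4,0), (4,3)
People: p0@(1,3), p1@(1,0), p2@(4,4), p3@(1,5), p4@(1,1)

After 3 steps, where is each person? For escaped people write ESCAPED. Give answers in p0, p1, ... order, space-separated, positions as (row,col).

Step 1: p0:(1,3)->(2,3) | p1:(1,0)->(2,0) | p2:(4,4)->(4,3)->EXIT | p3:(1,5)->(2,5) | p4:(1,1)->(2,1)
Step 2: p0:(2,3)->(3,3) | p1:(2,0)->(3,0) | p2:escaped | p3:(2,5)->(3,5) | p4:(2,1)->(3,1)
Step 3: p0:(3,3)->(4,3)->EXIT | p1:(3,0)->(4,0)->EXIT | p2:escaped | p3:(3,5)->(4,5) | p4:(3,1)->(4,1)

ESCAPED ESCAPED ESCAPED (4,5) (4,1)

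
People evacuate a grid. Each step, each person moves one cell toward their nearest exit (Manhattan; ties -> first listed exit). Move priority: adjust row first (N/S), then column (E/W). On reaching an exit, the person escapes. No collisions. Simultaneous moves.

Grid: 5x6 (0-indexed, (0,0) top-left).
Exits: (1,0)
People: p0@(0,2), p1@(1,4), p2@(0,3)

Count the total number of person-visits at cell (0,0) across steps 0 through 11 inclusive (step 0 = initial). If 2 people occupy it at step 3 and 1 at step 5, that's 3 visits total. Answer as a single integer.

Answer: 0

Derivation:
Step 0: p0@(0,2) p1@(1,4) p2@(0,3) -> at (0,0): 0 [-], cum=0
Step 1: p0@(1,2) p1@(1,3) p2@(1,3) -> at (0,0): 0 [-], cum=0
Step 2: p0@(1,1) p1@(1,2) p2@(1,2) -> at (0,0): 0 [-], cum=0
Step 3: p0@ESC p1@(1,1) p2@(1,1) -> at (0,0): 0 [-], cum=0
Step 4: p0@ESC p1@ESC p2@ESC -> at (0,0): 0 [-], cum=0
Total visits = 0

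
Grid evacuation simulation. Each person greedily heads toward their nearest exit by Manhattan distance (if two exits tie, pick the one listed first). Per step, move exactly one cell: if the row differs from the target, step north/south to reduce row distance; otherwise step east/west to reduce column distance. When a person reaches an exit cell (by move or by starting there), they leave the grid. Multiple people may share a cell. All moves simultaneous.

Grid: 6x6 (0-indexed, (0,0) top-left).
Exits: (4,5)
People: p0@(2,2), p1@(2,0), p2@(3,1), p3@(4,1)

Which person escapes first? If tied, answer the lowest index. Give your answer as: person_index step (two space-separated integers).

Step 1: p0:(2,2)->(3,2) | p1:(2,0)->(3,0) | p2:(3,1)->(4,1) | p3:(4,1)->(4,2)
Step 2: p0:(3,2)->(4,2) | p1:(3,0)->(4,0) | p2:(4,1)->(4,2) | p3:(4,2)->(4,3)
Step 3: p0:(4,2)->(4,3) | p1:(4,0)->(4,1) | p2:(4,2)->(4,3) | p3:(4,3)->(4,4)
Step 4: p0:(4,3)->(4,4) | p1:(4,1)->(4,2) | p2:(4,3)->(4,4) | p3:(4,4)->(4,5)->EXIT
Step 5: p0:(4,4)->(4,5)->EXIT | p1:(4,2)->(4,3) | p2:(4,4)->(4,5)->EXIT | p3:escaped
Step 6: p0:escaped | p1:(4,3)->(4,4) | p2:escaped | p3:escaped
Step 7: p0:escaped | p1:(4,4)->(4,5)->EXIT | p2:escaped | p3:escaped
Exit steps: [5, 7, 5, 4]
First to escape: p3 at step 4

Answer: 3 4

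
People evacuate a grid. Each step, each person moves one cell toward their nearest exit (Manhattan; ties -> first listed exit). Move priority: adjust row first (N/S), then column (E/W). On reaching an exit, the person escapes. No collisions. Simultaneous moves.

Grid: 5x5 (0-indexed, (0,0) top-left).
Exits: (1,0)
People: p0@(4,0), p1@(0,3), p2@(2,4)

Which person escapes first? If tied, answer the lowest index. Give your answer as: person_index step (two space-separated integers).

Answer: 0 3

Derivation:
Step 1: p0:(4,0)->(3,0) | p1:(0,3)->(1,3) | p2:(2,4)->(1,4)
Step 2: p0:(3,0)->(2,0) | p1:(1,3)->(1,2) | p2:(1,4)->(1,3)
Step 3: p0:(2,0)->(1,0)->EXIT | p1:(1,2)->(1,1) | p2:(1,3)->(1,2)
Step 4: p0:escaped | p1:(1,1)->(1,0)->EXIT | p2:(1,2)->(1,1)
Step 5: p0:escaped | p1:escaped | p2:(1,1)->(1,0)->EXIT
Exit steps: [3, 4, 5]
First to escape: p0 at step 3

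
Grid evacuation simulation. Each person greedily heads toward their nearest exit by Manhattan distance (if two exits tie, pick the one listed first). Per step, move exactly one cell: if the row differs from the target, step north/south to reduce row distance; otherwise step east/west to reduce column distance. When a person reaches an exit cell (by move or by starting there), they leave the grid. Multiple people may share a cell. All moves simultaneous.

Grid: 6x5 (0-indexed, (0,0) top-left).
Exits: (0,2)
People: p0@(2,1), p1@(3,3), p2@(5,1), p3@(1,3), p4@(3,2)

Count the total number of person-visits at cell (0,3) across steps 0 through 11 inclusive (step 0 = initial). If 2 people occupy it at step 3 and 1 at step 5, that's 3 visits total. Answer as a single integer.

Answer: 2

Derivation:
Step 0: p0@(2,1) p1@(3,3) p2@(5,1) p3@(1,3) p4@(3,2) -> at (0,3): 0 [-], cum=0
Step 1: p0@(1,1) p1@(2,3) p2@(4,1) p3@(0,3) p4@(2,2) -> at (0,3): 1 [p3], cum=1
Step 2: p0@(0,1) p1@(1,3) p2@(3,1) p3@ESC p4@(1,2) -> at (0,3): 0 [-], cum=1
Step 3: p0@ESC p1@(0,3) p2@(2,1) p3@ESC p4@ESC -> at (0,3): 1 [p1], cum=2
Step 4: p0@ESC p1@ESC p2@(1,1) p3@ESC p4@ESC -> at (0,3): 0 [-], cum=2
Step 5: p0@ESC p1@ESC p2@(0,1) p3@ESC p4@ESC -> at (0,3): 0 [-], cum=2
Step 6: p0@ESC p1@ESC p2@ESC p3@ESC p4@ESC -> at (0,3): 0 [-], cum=2
Total visits = 2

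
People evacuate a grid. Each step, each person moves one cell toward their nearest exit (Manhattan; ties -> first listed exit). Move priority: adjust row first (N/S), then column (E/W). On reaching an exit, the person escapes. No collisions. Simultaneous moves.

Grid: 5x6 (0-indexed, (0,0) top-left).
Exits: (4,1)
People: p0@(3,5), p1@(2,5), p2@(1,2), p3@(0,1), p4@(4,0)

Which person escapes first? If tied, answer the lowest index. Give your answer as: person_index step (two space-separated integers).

Answer: 4 1

Derivation:
Step 1: p0:(3,5)->(4,5) | p1:(2,5)->(3,5) | p2:(1,2)->(2,2) | p3:(0,1)->(1,1) | p4:(4,0)->(4,1)->EXIT
Step 2: p0:(4,5)->(4,4) | p1:(3,5)->(4,5) | p2:(2,2)->(3,2) | p3:(1,1)->(2,1) | p4:escaped
Step 3: p0:(4,4)->(4,3) | p1:(4,5)->(4,4) | p2:(3,2)->(4,2) | p3:(2,1)->(3,1) | p4:escaped
Step 4: p0:(4,3)->(4,2) | p1:(4,4)->(4,3) | p2:(4,2)->(4,1)->EXIT | p3:(3,1)->(4,1)->EXIT | p4:escaped
Step 5: p0:(4,2)->(4,1)->EXIT | p1:(4,3)->(4,2) | p2:escaped | p3:escaped | p4:escaped
Step 6: p0:escaped | p1:(4,2)->(4,1)->EXIT | p2:escaped | p3:escaped | p4:escaped
Exit steps: [5, 6, 4, 4, 1]
First to escape: p4 at step 1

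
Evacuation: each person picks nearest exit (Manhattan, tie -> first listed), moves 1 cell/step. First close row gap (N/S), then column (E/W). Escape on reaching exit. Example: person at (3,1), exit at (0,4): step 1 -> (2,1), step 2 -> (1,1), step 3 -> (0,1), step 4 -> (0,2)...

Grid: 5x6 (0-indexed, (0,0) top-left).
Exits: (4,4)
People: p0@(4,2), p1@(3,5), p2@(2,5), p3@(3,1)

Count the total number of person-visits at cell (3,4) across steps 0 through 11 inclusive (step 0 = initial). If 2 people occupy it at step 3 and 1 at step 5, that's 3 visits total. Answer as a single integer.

Step 0: p0@(4,2) p1@(3,5) p2@(2,5) p3@(3,1) -> at (3,4): 0 [-], cum=0
Step 1: p0@(4,3) p1@(4,5) p2@(3,5) p3@(4,1) -> at (3,4): 0 [-], cum=0
Step 2: p0@ESC p1@ESC p2@(4,5) p3@(4,2) -> at (3,4): 0 [-], cum=0
Step 3: p0@ESC p1@ESC p2@ESC p3@(4,3) -> at (3,4): 0 [-], cum=0
Step 4: p0@ESC p1@ESC p2@ESC p3@ESC -> at (3,4): 0 [-], cum=0
Total visits = 0

Answer: 0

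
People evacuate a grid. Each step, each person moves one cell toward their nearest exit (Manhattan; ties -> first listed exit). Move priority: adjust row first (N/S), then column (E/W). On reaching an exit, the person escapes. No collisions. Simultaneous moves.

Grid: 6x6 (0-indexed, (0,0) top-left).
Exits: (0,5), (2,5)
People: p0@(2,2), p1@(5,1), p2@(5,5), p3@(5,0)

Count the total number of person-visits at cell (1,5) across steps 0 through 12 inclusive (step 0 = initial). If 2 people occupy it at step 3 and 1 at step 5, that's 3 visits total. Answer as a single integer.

Step 0: p0@(2,2) p1@(5,1) p2@(5,5) p3@(5,0) -> at (1,5): 0 [-], cum=0
Step 1: p0@(2,3) p1@(4,1) p2@(4,5) p3@(4,0) -> at (1,5): 0 [-], cum=0
Step 2: p0@(2,4) p1@(3,1) p2@(3,5) p3@(3,0) -> at (1,5): 0 [-], cum=0
Step 3: p0@ESC p1@(2,1) p2@ESC p3@(2,0) -> at (1,5): 0 [-], cum=0
Step 4: p0@ESC p1@(2,2) p2@ESC p3@(2,1) -> at (1,5): 0 [-], cum=0
Step 5: p0@ESC p1@(2,3) p2@ESC p3@(2,2) -> at (1,5): 0 [-], cum=0
Step 6: p0@ESC p1@(2,4) p2@ESC p3@(2,3) -> at (1,5): 0 [-], cum=0
Step 7: p0@ESC p1@ESC p2@ESC p3@(2,4) -> at (1,5): 0 [-], cum=0
Step 8: p0@ESC p1@ESC p2@ESC p3@ESC -> at (1,5): 0 [-], cum=0
Total visits = 0

Answer: 0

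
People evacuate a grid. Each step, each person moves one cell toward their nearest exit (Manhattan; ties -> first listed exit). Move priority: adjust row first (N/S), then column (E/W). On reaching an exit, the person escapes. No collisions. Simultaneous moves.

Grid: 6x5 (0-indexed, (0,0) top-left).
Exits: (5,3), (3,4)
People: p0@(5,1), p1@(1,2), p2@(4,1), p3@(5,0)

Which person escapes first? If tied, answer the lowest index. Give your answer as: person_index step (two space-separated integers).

Step 1: p0:(5,1)->(5,2) | p1:(1,2)->(2,2) | p2:(4,1)->(5,1) | p3:(5,0)->(5,1)
Step 2: p0:(5,2)->(5,3)->EXIT | p1:(2,2)->(3,2) | p2:(5,1)->(5,2) | p3:(5,1)->(5,2)
Step 3: p0:escaped | p1:(3,2)->(3,3) | p2:(5,2)->(5,3)->EXIT | p3:(5,2)->(5,3)->EXIT
Step 4: p0:escaped | p1:(3,3)->(3,4)->EXIT | p2:escaped | p3:escaped
Exit steps: [2, 4, 3, 3]
First to escape: p0 at step 2

Answer: 0 2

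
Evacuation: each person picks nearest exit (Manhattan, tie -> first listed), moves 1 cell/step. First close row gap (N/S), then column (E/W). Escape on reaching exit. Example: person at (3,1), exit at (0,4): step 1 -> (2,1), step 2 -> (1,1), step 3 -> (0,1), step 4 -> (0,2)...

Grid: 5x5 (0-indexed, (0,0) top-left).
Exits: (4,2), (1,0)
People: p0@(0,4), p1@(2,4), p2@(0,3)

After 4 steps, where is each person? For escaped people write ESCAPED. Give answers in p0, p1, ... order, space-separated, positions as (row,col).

Step 1: p0:(0,4)->(1,4) | p1:(2,4)->(3,4) | p2:(0,3)->(1,3)
Step 2: p0:(1,4)->(1,3) | p1:(3,4)->(4,4) | p2:(1,3)->(1,2)
Step 3: p0:(1,3)->(1,2) | p1:(4,4)->(4,3) | p2:(1,2)->(1,1)
Step 4: p0:(1,2)->(1,1) | p1:(4,3)->(4,2)->EXIT | p2:(1,1)->(1,0)->EXIT

(1,1) ESCAPED ESCAPED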